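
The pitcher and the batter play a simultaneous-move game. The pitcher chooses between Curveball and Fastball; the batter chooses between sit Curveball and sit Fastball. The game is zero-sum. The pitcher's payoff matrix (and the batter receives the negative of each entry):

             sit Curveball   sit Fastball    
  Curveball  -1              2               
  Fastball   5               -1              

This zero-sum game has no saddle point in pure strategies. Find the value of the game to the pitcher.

v = 1

In a mixed equilibrium the pitcher is indifferent between Curveball and Fastball; this condition fixes q.
  the pitcher's payoff to Curveball: q·(-1) + (1−q)·2 = -3q + 2
  the pitcher's payoff to Fastball: q·5 + (1−q)·(-1) = 6q - 1
  -3q + 2 = 6q - 1  ⇒  -9q = -3  ⇒  q = 1/3.
The value is the pitcher's expected payoff against this mix (using Curveball): (1/3)·(-1) + (2/3)·2 = 1.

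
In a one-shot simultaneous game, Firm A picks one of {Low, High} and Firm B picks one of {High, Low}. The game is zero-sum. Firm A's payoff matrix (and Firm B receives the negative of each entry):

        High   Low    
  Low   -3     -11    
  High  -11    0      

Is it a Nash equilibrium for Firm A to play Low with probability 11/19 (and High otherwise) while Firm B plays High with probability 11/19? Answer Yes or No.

Yes

Check Firm B's indifference given Firm A's mix p = 11/19:
  payoff from High = 121/19; payoff from Low = 121/19 — equal.
Check Firm A's indifference given Firm B's mix q = 11/19:
  payoff from Low = -121/19; payoff from High = -121/19 — equal.
Both players are indifferent, so neither can profitably deviate.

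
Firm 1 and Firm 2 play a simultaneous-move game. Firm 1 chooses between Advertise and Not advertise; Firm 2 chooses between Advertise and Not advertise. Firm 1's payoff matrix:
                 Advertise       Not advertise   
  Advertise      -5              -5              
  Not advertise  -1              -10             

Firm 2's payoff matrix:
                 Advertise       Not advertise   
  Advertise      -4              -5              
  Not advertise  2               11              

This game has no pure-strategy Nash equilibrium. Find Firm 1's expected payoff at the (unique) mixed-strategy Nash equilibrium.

-5

Firm 2's mix must leave Firm 1 indifferent between Advertise and Not advertise.
  Firm 1's payoff from Advertise: q·(-5) + (1−q)·(-5) = -5
  Firm 1's payoff from Not advertise: q·(-1) + (1−q)·(-10) = 9q - 10
  -5 = 9q - 10  ⇒  -9q = -5  ⇒  q = 5/9.
At equilibrium Firm 1 is indifferent across rows, so Firm 1's payoff equals the payoff from Advertise: (5/9)·(-5) + (4/9)·(-5) = -5.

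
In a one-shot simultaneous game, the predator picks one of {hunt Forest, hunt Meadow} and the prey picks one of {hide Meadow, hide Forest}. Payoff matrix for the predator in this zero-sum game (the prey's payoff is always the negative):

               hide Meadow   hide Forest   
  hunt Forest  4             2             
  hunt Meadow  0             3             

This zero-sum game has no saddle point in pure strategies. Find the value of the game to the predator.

v = 12/5

In a mixed equilibrium the predator is indifferent between hunt Forest and hunt Meadow; this condition fixes q.
  the predator's expected payoff from hunt Forest: q·4 + (1−q)·2 = 2q + 2
  the predator's expected payoff from hunt Meadow: q·0 + (1−q)·3 = -3q + 3
  2q + 2 = -3q + 3  ⇒  5q = 1  ⇒  q = 1/5.
The value is the predator's expected payoff against this mix (using hunt Forest): (1/5)·4 + (4/5)·2 = 12/5.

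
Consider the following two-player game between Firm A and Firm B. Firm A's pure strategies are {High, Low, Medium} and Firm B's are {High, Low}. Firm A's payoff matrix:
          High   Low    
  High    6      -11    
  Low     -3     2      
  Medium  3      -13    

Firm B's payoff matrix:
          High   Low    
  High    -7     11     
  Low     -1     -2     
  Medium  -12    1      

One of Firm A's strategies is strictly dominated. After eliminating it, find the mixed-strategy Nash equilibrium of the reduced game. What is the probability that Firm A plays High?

p = 1/19

Firm A's strategy Medium is strictly dominated by High: 6 > 3 and -11 > -13. Eliminate Medium.
In a mixed equilibrium Firm B is indifferent between High and Low; this condition fixes p.
  Firm B's payoff to High: p·(-7) + (1−p)·(-1) = -6p - 1
  Firm B's payoff to Low: p·11 + (1−p)·(-2) = 13p - 2
  -6p - 1 = 13p - 2  ⇒  -19p = -1  ⇒  p = 1/19.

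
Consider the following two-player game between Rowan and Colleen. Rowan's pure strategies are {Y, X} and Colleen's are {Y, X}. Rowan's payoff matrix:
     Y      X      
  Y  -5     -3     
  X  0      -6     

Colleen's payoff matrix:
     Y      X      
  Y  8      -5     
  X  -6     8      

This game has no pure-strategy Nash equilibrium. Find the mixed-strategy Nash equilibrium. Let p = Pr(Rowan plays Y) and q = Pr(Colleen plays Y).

p = 14/27, q = 3/8

Rowan's mix must leave Colleen indifferent between Y and X.
  Colleen's expected payoff from Y: p·8 + (1−p)·(-6) = 14p - 6
  Colleen's expected payoff from X: p·(-5) + (1−p)·8 = -13p + 8
  14p - 6 = -13p + 8  ⇒  27p = 14  ⇒  p = 14/27.
For Rowan to be willing to mix, Rowan must be indifferent between Y and X, which pins down Colleen's mix.
  Rowan's payoff from Y: q·(-5) + (1−q)·(-3) = -2q - 3
  Rowan's payoff from X: q·0 + (1−q)·(-6) = 6q - 6
  -2q - 3 = 6q - 6  ⇒  -8q = -3  ⇒  q = 3/8.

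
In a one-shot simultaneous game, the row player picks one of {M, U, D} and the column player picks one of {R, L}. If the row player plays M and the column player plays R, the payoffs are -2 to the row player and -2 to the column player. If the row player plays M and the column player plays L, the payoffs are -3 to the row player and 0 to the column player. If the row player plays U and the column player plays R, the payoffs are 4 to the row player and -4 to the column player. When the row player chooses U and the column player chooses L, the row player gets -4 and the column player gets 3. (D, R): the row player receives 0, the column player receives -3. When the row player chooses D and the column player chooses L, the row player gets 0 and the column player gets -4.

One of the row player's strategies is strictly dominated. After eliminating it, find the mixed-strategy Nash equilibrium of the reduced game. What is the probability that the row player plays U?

The row player's strategy M is strictly dominated by D: 0 > -2 and 0 > -3. Eliminate M.
In a mixed equilibrium the column player is indifferent between R and L; this condition fixes p.
  the column player's payoff to R: p·(-4) + (1−p)·(-3) = -p - 3
  the column player's payoff to L: p·3 + (1−p)·(-4) = 7p - 4
  -p - 3 = 7p - 4  ⇒  -8p = -1  ⇒  p = 1/8.

p = 1/8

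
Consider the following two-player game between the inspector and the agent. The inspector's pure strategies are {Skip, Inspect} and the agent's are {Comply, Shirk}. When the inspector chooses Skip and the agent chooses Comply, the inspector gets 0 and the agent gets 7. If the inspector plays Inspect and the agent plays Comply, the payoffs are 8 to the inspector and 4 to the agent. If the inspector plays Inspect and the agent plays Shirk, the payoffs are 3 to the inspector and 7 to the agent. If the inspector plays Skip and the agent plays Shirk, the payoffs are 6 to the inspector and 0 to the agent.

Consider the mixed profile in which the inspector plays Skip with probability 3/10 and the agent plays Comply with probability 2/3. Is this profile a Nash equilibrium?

No

Given the agent's mix q = 2/3, the inspector's payoff from Skip is 2 but from Inspect is 19/3. The inspector strictly prefers Inspect, so the inspector would not mix.
So the proposed profile is not a Nash equilibrium.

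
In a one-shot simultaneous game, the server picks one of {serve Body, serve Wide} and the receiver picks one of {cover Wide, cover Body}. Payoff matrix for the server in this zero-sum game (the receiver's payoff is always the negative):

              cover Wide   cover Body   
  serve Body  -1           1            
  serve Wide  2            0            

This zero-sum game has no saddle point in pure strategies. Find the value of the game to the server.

v = 1/2

In a mixed equilibrium the server is indifferent between serve Body and serve Wide; this condition fixes q.
  the server's expected payoff from serve Body: q·(-1) + (1−q)·1 = -2q + 1
  the server's expected payoff from serve Wide: q·2 + (1−q)·0 = 2q
  -2q + 1 = 2q  ⇒  -4q = -1  ⇒  q = 1/4.
The value is the server's expected payoff against this mix (using serve Body): (1/4)·(-1) + (3/4)·1 = 1/2.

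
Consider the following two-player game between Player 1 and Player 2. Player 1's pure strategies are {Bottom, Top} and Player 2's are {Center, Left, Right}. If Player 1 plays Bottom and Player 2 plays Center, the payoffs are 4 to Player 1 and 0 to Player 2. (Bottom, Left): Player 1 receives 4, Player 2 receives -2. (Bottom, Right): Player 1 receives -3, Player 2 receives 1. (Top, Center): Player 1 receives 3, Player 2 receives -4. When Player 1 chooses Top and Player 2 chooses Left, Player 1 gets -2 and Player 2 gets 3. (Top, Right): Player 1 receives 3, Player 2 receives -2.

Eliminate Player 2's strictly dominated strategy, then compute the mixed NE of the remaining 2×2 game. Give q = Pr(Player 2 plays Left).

q = 1/2

Player 2's strategy Center is strictly dominated by Right: 1 > 0 and -2 > -4. Eliminate Center.
In a mixed equilibrium Player 1 is indifferent between Bottom and Top; this condition fixes q.
  Player 1's payoff from Bottom: q·4 + (1−q)·(-3) = 7q - 3
  Player 1's payoff from Top: q·(-2) + (1−q)·3 = -5q + 3
  7q - 3 = -5q + 3  ⇒  12q = 6  ⇒  q = 1/2.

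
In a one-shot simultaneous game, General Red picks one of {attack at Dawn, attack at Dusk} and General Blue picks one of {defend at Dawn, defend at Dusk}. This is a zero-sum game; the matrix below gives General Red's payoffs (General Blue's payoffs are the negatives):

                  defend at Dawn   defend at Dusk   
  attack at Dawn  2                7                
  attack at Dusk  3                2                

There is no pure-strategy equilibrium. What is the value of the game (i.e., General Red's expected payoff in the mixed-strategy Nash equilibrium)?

v = 17/6

General Red's indifference between attack at Dawn and attack at Dusk determines General Blue's mixing probability q:
  General Red's expected payoff from attack at Dawn: q·2 + (1−q)·7 = -5q + 7
  General Red's expected payoff from attack at Dusk: q·3 + (1−q)·2 = q + 2
  -5q + 7 = q + 2  ⇒  -6q = -5  ⇒  q = 5/6.
The value is General Red's expected payoff against this mix (using attack at Dawn): (5/6)·2 + (1/6)·7 = 17/6.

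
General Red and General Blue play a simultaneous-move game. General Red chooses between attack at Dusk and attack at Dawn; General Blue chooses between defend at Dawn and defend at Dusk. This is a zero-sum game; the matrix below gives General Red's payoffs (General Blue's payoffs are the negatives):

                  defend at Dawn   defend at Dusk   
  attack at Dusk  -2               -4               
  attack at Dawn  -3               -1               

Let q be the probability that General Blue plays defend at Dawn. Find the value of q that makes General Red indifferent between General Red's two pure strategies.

q = 3/4

General Red's indifference between attack at Dusk and attack at Dawn determines General Blue's mixing probability q:
  General Red's payoff from attack at Dusk: q·(-2) + (1−q)·(-4) = 2q - 4
  General Red's payoff from attack at Dawn: q·(-3) + (1−q)·(-1) = -2q - 1
  2q - 4 = -2q - 1  ⇒  4q = 3  ⇒  q = 3/4.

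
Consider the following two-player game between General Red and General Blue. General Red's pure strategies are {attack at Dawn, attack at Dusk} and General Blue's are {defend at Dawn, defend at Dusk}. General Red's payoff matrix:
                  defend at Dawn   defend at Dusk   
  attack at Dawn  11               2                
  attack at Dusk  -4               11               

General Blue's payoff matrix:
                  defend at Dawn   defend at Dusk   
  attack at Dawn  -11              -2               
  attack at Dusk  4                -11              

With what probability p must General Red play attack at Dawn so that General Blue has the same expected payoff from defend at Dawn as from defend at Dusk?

p = 5/8

Set General Blue's expected payoff from defend at Dawn equal to that from defend at Dusk:
  General Blue's payoff from defend at Dawn: p·(-11) + (1−p)·4 = -15p + 4
  General Blue's payoff from defend at Dusk: p·(-2) + (1−p)·(-11) = 9p - 11
  -15p + 4 = 9p - 11  ⇒  -24p = -15  ⇒  p = 5/8.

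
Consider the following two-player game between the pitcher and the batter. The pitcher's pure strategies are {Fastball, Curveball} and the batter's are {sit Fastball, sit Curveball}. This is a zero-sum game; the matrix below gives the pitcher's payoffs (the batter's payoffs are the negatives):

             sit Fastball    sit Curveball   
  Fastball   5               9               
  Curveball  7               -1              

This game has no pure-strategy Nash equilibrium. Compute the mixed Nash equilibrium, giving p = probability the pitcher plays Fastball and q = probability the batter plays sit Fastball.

The pitcher's mix must leave the batter indifferent between sit Fastball and sit Curveball.
  the batter's payoff to sit Fastball: p·(-5) + (1−p)·(-7) = 2p - 7
  the batter's payoff to sit Curveball: p·(-9) + (1−p)·1 = -10p + 1
  2p - 7 = -10p + 1  ⇒  12p = 8  ⇒  p = 2/3.
For the pitcher to be willing to mix, the pitcher must be indifferent between Fastball and Curveball, which pins down the batter's mix.
  the pitcher's payoff from Fastball: q·5 + (1−q)·9 = -4q + 9
  the pitcher's payoff from Curveball: q·7 + (1−q)·(-1) = 8q - 1
  -4q + 9 = 8q - 1  ⇒  -12q = -10  ⇒  q = 5/6.

p = 2/3, q = 5/6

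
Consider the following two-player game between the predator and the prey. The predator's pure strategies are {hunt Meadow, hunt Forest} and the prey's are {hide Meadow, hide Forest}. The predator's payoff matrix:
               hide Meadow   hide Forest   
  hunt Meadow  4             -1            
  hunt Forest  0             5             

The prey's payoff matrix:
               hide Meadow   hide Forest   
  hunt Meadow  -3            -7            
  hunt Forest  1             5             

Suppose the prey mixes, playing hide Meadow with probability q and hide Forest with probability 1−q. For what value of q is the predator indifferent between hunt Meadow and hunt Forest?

q = 3/5

In a mixed equilibrium the predator is indifferent between hunt Meadow and hunt Forest; this condition fixes q.
  the predator's expected payoff from hunt Meadow: q·4 + (1−q)·(-1) = 5q - 1
  the predator's expected payoff from hunt Forest: q·0 + (1−q)·5 = -5q + 5
  5q - 1 = -5q + 5  ⇒  10q = 6  ⇒  q = 3/5.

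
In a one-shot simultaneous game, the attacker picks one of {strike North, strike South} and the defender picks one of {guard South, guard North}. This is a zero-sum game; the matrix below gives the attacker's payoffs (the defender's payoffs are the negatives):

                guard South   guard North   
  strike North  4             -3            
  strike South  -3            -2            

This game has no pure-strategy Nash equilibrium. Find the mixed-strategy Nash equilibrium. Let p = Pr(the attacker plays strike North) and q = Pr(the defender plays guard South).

p = 1/8, q = 1/8

For the defender to be willing to mix, the defender must be indifferent between guard South and guard North, which pins down the attacker's mix.
  the defender's expected payoff from guard South: p·(-4) + (1−p)·3 = -7p + 3
  the defender's expected payoff from guard North: p·3 + (1−p)·2 = p + 2
  -7p + 3 = p + 2  ⇒  -8p = -1  ⇒  p = 1/8.
The attacker's indifference between strike North and strike South determines the defender's mixing probability q:
  the attacker's payoff from strike North: q·4 + (1−q)·(-3) = 7q - 3
  the attacker's payoff from strike South: q·(-3) + (1−q)·(-2) = -q - 2
  7q - 3 = -q - 2  ⇒  8q = 1  ⇒  q = 1/8.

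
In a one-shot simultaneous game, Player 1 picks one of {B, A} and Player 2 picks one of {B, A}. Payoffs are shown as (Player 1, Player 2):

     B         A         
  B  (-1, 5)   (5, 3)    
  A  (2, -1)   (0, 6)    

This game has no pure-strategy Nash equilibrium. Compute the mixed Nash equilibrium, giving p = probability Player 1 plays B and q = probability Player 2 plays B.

p = 7/9, q = 5/8

Player 2's indifference between B and A determines Player 1's mixing probability p:
  Player 2's expected payoff from B: p·5 + (1−p)·(-1) = 6p - 1
  Player 2's expected payoff from A: p·3 + (1−p)·6 = -3p + 6
  6p - 1 = -3p + 6  ⇒  9p = 7  ⇒  p = 7/9.
For Player 1 to be willing to mix, Player 1 must be indifferent between B and A, which pins down Player 2's mix.
  Player 1's expected payoff from B: q·(-1) + (1−q)·5 = -6q + 5
  Player 1's expected payoff from A: q·2 + (1−q)·0 = 2q
  -6q + 5 = 2q  ⇒  -8q = -5  ⇒  q = 5/8.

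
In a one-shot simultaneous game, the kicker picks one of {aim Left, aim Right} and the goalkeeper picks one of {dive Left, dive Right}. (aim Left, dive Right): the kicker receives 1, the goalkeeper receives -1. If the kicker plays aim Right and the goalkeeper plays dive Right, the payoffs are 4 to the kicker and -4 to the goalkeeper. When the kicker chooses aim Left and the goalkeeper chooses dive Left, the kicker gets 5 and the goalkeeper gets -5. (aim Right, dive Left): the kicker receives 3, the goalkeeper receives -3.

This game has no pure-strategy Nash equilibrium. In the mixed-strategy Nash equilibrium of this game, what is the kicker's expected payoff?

In a mixed equilibrium the kicker is indifferent between aim Left and aim Right; this condition fixes q.
  the kicker's expected payoff from aim Left: q·5 + (1−q)·1 = 4q + 1
  the kicker's expected payoff from aim Right: q·3 + (1−q)·4 = -q + 4
  4q + 1 = -q + 4  ⇒  5q = 3  ⇒  q = 3/5.
At equilibrium the kicker is indifferent across rows, so the kicker's payoff equals the payoff from aim Left: (3/5)·5 + (2/5)·1 = 17/5.

17/5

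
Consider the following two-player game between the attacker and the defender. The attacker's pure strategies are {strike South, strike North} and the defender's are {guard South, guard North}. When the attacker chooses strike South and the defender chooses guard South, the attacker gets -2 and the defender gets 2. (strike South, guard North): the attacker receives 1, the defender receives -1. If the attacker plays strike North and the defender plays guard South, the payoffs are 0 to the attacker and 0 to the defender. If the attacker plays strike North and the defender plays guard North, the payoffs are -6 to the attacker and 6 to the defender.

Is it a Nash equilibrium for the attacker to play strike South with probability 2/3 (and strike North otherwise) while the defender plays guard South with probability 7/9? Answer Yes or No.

Yes

Check the defender's indifference given the attacker's mix p = 2/3:
  payoff from guard South = 4/3; payoff from guard North = 4/3 — equal.
Check the attacker's indifference given the defender's mix q = 7/9:
  payoff from strike South = -4/3; payoff from strike North = -4/3 — equal.
Both players are indifferent, so neither can profitably deviate.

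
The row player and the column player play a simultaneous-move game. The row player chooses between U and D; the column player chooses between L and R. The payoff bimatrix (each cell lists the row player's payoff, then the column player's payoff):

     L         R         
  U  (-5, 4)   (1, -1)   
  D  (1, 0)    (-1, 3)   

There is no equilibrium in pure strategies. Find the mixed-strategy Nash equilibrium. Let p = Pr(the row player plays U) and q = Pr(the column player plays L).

p = 3/8, q = 1/4

The row player's mix must leave the column player indifferent between L and R.
  the column player's expected payoff from L: p·4 + (1−p)·0 = 4p
  the column player's expected payoff from R: p·(-1) + (1−p)·3 = -4p + 3
  4p = -4p + 3  ⇒  8p = 3  ⇒  p = 3/8.
The row player's indifference between U and D determines the column player's mixing probability q:
  the row player's expected payoff from U: q·(-5) + (1−q)·1 = -6q + 1
  the row player's expected payoff from D: q·1 + (1−q)·(-1) = 2q - 1
  -6q + 1 = 2q - 1  ⇒  -8q = -2  ⇒  q = 1/4.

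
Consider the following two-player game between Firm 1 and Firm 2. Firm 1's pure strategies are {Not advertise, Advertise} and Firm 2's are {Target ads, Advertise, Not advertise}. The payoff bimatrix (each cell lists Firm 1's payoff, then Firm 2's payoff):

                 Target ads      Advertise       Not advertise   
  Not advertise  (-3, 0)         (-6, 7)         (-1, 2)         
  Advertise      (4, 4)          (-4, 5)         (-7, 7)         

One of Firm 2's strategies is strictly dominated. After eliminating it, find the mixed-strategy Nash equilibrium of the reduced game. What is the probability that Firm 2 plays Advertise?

Firm 2's strategy Target ads is strictly dominated by Not advertise: 2 > 0 and 7 > 4. Eliminate Target ads.
Firm 2's mix must leave Firm 1 indifferent between Not advertise and Advertise.
  Firm 1's payoff to Not advertise: q·(-6) + (1−q)·(-1) = -5q - 1
  Firm 1's payoff to Advertise: q·(-4) + (1−q)·(-7) = 3q - 7
  -5q - 1 = 3q - 7  ⇒  -8q = -6  ⇒  q = 3/4.

q = 3/4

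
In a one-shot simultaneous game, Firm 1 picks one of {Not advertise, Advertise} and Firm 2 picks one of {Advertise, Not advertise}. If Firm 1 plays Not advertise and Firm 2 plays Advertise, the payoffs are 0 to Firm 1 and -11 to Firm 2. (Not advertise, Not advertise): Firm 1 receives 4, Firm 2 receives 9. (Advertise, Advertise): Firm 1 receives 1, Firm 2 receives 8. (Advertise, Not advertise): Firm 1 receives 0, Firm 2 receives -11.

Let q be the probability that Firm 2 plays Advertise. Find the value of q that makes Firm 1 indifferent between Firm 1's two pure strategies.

For Firm 1 to be willing to mix, Firm 1 must be indifferent between Not advertise and Advertise, which pins down Firm 2's mix.
  Firm 1's expected payoff from Not advertise: q·0 + (1−q)·4 = -4q + 4
  Firm 1's expected payoff from Advertise: q·1 + (1−q)·0 = q
  -4q + 4 = q  ⇒  -5q = -4  ⇒  q = 4/5.

q = 4/5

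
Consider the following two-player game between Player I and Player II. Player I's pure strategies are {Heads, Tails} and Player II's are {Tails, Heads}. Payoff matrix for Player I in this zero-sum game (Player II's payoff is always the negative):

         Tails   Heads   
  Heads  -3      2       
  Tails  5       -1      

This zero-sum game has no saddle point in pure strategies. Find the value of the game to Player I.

v = 7/11

Player I's indifference between Heads and Tails determines Player II's mixing probability q:
  Player I's payoff to Heads: q·(-3) + (1−q)·2 = -5q + 2
  Player I's payoff to Tails: q·5 + (1−q)·(-1) = 6q - 1
  -5q + 2 = 6q - 1  ⇒  -11q = -3  ⇒  q = 3/11.
The value is Player I's expected payoff against this mix (using Heads): (3/11)·(-3) + (8/11)·2 = 7/11.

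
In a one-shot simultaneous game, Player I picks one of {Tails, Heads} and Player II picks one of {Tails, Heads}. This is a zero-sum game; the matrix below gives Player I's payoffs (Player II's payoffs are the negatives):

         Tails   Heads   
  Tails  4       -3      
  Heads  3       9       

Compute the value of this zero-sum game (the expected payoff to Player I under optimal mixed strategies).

v = 45/13

For Player I to be willing to mix, Player I must be indifferent between Tails and Heads, which pins down Player II's mix.
  Player I's payoff to Tails: q·4 + (1−q)·(-3) = 7q - 3
  Player I's payoff to Heads: q·3 + (1−q)·9 = -6q + 9
  7q - 3 = -6q + 9  ⇒  13q = 12  ⇒  q = 12/13.
The value is Player I's expected payoff against this mix (using Tails): (12/13)·4 + (1/13)·(-3) = 45/13.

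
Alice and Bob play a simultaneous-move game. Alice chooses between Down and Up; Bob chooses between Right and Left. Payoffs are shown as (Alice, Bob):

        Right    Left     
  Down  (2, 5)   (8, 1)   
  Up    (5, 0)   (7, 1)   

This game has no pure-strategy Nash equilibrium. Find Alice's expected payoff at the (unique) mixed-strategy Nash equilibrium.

For Alice to be willing to mix, Alice must be indifferent between Down and Up, which pins down Bob's mix.
  Alice's payoff from Down: q·2 + (1−q)·8 = -6q + 8
  Alice's payoff from Up: q·5 + (1−q)·7 = -2q + 7
  -6q + 8 = -2q + 7  ⇒  -4q = -1  ⇒  q = 1/4.
At equilibrium Alice is indifferent across rows, so Alice's payoff equals the payoff from Down: (1/4)·2 + (3/4)·8 = 13/2.

13/2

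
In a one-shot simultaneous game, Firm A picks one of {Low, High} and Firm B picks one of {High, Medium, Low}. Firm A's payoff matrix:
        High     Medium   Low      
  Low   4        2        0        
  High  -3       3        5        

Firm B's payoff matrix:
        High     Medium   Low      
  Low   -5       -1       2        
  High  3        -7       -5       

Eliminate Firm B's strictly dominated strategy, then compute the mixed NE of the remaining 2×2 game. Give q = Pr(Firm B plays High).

Firm B's strategy Medium is strictly dominated by Low: 2 > -1 and -5 > -7. Eliminate Medium.
In a mixed equilibrium Firm A is indifferent between Low and High; this condition fixes q.
  Firm A's payoff from Low: q·4 + (1−q)·0 = 4q
  Firm A's payoff from High: q·(-3) + (1−q)·5 = -8q + 5
  4q = -8q + 5  ⇒  12q = 5  ⇒  q = 5/12.

q = 5/12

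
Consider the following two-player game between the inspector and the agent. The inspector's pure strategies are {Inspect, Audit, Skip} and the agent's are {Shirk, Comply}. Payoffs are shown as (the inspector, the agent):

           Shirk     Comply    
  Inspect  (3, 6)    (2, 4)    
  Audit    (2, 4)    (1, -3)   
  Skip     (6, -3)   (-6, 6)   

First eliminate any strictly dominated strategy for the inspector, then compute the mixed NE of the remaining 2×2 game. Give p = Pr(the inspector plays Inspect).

p = 9/11

The inspector's strategy Audit is strictly dominated by Inspect: 3 > 2 and 2 > 1. Eliminate Audit.
In a mixed equilibrium the agent is indifferent between Shirk and Comply; this condition fixes p.
  the agent's payoff from Shirk: p·6 + (1−p)·(-3) = 9p - 3
  the agent's payoff from Comply: p·4 + (1−p)·6 = -2p + 6
  9p - 3 = -2p + 6  ⇒  11p = 9  ⇒  p = 9/11.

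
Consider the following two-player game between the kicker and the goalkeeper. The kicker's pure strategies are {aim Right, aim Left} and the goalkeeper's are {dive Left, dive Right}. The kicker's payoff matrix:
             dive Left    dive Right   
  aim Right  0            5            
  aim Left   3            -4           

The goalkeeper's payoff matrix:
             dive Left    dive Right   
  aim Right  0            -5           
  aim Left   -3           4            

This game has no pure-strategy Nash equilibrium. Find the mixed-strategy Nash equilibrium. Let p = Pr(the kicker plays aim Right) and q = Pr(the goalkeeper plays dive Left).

p = 7/12, q = 3/4

For the goalkeeper to be willing to mix, the goalkeeper must be indifferent between dive Left and dive Right, which pins down the kicker's mix.
  the goalkeeper's payoff from dive Left: p·0 + (1−p)·(-3) = 3p - 3
  the goalkeeper's payoff from dive Right: p·(-5) + (1−p)·4 = -9p + 4
  3p - 3 = -9p + 4  ⇒  12p = 7  ⇒  p = 7/12.
The goalkeeper's mix must leave the kicker indifferent between aim Right and aim Left.
  the kicker's payoff from aim Right: q·0 + (1−q)·5 = -5q + 5
  the kicker's payoff from aim Left: q·3 + (1−q)·(-4) = 7q - 4
  -5q + 5 = 7q - 4  ⇒  -12q = -9  ⇒  q = 3/4.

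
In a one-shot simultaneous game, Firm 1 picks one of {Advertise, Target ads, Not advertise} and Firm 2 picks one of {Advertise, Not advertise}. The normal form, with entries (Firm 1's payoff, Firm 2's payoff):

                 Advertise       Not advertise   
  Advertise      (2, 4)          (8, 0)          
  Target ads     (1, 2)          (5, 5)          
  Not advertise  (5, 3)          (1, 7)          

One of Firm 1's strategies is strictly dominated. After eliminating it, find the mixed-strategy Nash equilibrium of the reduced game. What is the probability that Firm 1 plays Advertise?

Firm 1's strategy Target ads is strictly dominated by Advertise: 2 > 1 and 8 > 5. Eliminate Target ads.
In a mixed equilibrium Firm 2 is indifferent between Advertise and Not advertise; this condition fixes p.
  Firm 2's expected payoff from Advertise: p·4 + (1−p)·3 = p + 3
  Firm 2's expected payoff from Not advertise: p·0 + (1−p)·7 = -7p + 7
  p + 3 = -7p + 7  ⇒  8p = 4  ⇒  p = 1/2.

p = 1/2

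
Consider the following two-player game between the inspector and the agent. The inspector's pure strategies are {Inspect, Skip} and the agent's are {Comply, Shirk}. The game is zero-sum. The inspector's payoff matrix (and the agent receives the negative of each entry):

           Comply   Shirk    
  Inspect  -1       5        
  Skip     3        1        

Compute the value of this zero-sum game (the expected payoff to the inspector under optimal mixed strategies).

v = 2

In a mixed equilibrium the inspector is indifferent between Inspect and Skip; this condition fixes q.
  the inspector's payoff to Inspect: q·(-1) + (1−q)·5 = -6q + 5
  the inspector's payoff to Skip: q·3 + (1−q)·1 = 2q + 1
  -6q + 5 = 2q + 1  ⇒  -8q = -4  ⇒  q = 1/2.
The value is the inspector's expected payoff against this mix (using Inspect): (1/2)·(-1) + (1/2)·5 = 2.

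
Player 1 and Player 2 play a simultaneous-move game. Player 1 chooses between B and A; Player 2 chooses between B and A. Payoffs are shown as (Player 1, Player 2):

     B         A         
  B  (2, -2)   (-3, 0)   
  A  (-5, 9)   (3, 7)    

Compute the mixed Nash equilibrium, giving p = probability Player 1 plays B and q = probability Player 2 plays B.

p = 1/2, q = 6/13

For Player 2 to be willing to mix, Player 2 must be indifferent between B and A, which pins down Player 1's mix.
  Player 2's payoff from B: p·(-2) + (1−p)·9 = -11p + 9
  Player 2's payoff from A: p·0 + (1−p)·7 = -7p + 7
  -11p + 9 = -7p + 7  ⇒  -4p = -2  ⇒  p = 1/2.
In a mixed equilibrium Player 1 is indifferent between B and A; this condition fixes q.
  Player 1's payoff from B: q·2 + (1−q)·(-3) = 5q - 3
  Player 1's payoff from A: q·(-5) + (1−q)·3 = -8q + 3
  5q - 3 = -8q + 3  ⇒  13q = 6  ⇒  q = 6/13.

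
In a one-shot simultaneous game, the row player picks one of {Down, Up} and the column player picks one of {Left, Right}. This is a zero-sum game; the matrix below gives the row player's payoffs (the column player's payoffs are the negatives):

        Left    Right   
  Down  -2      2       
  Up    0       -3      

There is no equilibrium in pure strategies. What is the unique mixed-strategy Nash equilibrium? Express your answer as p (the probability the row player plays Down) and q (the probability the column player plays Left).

In a mixed equilibrium the column player is indifferent between Left and Right; this condition fixes p.
  the column player's payoff to Left: p·2 + (1−p)·0 = 2p
  the column player's payoff to Right: p·(-2) + (1−p)·3 = -5p + 3
  2p = -5p + 3  ⇒  7p = 3  ⇒  p = 3/7.
For the row player to be willing to mix, the row player must be indifferent between Down and Up, which pins down the column player's mix.
  the row player's expected payoff from Down: q·(-2) + (1−q)·2 = -4q + 2
  the row player's expected payoff from Up: q·0 + (1−q)·(-3) = 3q - 3
  -4q + 2 = 3q - 3  ⇒  -7q = -5  ⇒  q = 5/7.

p = 3/7, q = 5/7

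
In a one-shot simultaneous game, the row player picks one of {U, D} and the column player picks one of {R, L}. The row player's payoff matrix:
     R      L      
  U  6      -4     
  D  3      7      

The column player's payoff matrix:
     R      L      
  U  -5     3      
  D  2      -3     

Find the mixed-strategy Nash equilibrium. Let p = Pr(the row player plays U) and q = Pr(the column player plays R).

p = 5/13, q = 11/14

The row player's mix must leave the column player indifferent between R and L.
  the column player's payoff from R: p·(-5) + (1−p)·2 = -7p + 2
  the column player's payoff from L: p·3 + (1−p)·(-3) = 6p - 3
  -7p + 2 = 6p - 3  ⇒  -13p = -5  ⇒  p = 5/13.
Set the row player's expected payoff from U equal to that from D:
  the row player's payoff from U: q·6 + (1−q)·(-4) = 10q - 4
  the row player's payoff from D: q·3 + (1−q)·7 = -4q + 7
  10q - 4 = -4q + 7  ⇒  14q = 11  ⇒  q = 11/14.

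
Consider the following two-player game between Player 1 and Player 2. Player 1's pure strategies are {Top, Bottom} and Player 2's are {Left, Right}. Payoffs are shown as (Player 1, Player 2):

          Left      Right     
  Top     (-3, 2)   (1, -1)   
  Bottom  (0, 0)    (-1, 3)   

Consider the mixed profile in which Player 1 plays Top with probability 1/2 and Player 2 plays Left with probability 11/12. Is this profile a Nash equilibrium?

No

Given Player 2's mix q = 11/12, Player 1's payoff from Top is -8/3 but from Bottom is -1/12. Player 1 strictly prefers Bottom, so Player 1 would not mix.
So the proposed profile is not a Nash equilibrium.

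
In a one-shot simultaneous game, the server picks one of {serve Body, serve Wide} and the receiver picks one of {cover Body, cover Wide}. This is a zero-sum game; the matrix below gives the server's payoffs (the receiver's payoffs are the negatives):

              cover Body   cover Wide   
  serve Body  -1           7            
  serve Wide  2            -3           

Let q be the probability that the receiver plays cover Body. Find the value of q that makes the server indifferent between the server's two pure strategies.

q = 10/13

For the server to be willing to mix, the server must be indifferent between serve Body and serve Wide, which pins down the receiver's mix.
  the server's payoff to serve Body: q·(-1) + (1−q)·7 = -8q + 7
  the server's payoff to serve Wide: q·2 + (1−q)·(-3) = 5q - 3
  -8q + 7 = 5q - 3  ⇒  -13q = -10  ⇒  q = 10/13.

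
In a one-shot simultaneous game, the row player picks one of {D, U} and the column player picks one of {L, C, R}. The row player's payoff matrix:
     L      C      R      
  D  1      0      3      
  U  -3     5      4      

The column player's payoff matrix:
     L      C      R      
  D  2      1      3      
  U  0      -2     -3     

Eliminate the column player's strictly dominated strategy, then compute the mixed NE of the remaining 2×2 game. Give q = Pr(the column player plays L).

The column player's strategy C is strictly dominated by L: 2 > 1 and 0 > -2. Eliminate C.
For the row player to be willing to mix, the row player must be indifferent between D and U, which pins down the column player's mix.
  the row player's payoff from D: q·1 + (1−q)·3 = -2q + 3
  the row player's payoff from U: q·(-3) + (1−q)·4 = -7q + 4
  -2q + 3 = -7q + 4  ⇒  5q = 1  ⇒  q = 1/5.

q = 1/5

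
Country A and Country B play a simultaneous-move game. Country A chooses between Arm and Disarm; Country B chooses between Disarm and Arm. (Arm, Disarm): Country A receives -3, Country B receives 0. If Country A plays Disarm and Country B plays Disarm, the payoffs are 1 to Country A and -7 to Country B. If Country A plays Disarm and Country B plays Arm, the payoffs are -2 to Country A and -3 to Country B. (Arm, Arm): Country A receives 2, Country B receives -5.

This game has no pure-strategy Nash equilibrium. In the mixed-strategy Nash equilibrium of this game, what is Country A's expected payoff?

In a mixed equilibrium Country A is indifferent between Arm and Disarm; this condition fixes q.
  Country A's payoff to Arm: q·(-3) + (1−q)·2 = -5q + 2
  Country A's payoff to Disarm: q·1 + (1−q)·(-2) = 3q - 2
  -5q + 2 = 3q - 2  ⇒  -8q = -4  ⇒  q = 1/2.
At equilibrium Country A is indifferent across rows, so Country A's payoff equals the payoff from Arm: (1/2)·(-3) + (1/2)·2 = -1/2.

-1/2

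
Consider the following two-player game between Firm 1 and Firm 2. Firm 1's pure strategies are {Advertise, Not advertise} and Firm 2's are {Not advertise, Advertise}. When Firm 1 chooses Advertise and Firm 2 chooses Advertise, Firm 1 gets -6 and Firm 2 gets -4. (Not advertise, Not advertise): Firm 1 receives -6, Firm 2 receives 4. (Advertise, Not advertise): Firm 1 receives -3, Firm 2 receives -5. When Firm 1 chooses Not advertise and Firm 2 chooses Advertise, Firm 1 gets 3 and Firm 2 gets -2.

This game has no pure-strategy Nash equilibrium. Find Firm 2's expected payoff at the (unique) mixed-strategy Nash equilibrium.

Set Firm 2's expected payoff from Not advertise equal to that from Advertise:
  Firm 2's payoff to Not advertise: p·(-5) + (1−p)·4 = -9p + 4
  Firm 2's payoff to Advertise: p·(-4) + (1−p)·(-2) = -2p - 2
  -9p + 4 = -2p - 2  ⇒  -7p = -6  ⇒  p = 6/7.
At equilibrium Firm 2 is indifferent across columns, so Firm 2's payoff equals the payoff from Not advertise: (6/7)·(-5) + (1/7)·4 = -26/7.

-26/7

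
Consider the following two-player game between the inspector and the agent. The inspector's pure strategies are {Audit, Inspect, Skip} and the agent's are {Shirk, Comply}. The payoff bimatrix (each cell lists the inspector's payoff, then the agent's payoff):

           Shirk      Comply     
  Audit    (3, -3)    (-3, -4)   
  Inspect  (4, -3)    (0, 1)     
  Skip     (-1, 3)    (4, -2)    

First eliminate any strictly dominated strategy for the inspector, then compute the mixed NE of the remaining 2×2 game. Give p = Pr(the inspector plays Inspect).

p = 5/9

The inspector's strategy Audit is strictly dominated by Inspect: 4 > 3 and 0 > -3. Eliminate Audit.
Set the agent's expected payoff from Shirk equal to that from Comply:
  the agent's expected payoff from Shirk: p·(-3) + (1−p)·3 = -6p + 3
  the agent's expected payoff from Comply: p·1 + (1−p)·(-2) = 3p - 2
  -6p + 3 = 3p - 2  ⇒  -9p = -5  ⇒  p = 5/9.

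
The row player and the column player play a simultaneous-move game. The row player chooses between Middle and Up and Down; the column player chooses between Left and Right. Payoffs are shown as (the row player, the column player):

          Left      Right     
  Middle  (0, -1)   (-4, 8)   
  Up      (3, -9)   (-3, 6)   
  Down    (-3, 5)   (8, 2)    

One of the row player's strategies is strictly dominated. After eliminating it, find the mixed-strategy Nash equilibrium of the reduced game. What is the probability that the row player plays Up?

The row player's strategy Middle is strictly dominated by Up: 3 > 0 and -3 > -4. Eliminate Middle.
The column player's indifference between Left and Right determines the row player's mixing probability p:
  the column player's expected payoff from Left: p·(-9) + (1−p)·5 = -14p + 5
  the column player's expected payoff from Right: p·6 + (1−p)·2 = 4p + 2
  -14p + 5 = 4p + 2  ⇒  -18p = -3  ⇒  p = 1/6.

p = 1/6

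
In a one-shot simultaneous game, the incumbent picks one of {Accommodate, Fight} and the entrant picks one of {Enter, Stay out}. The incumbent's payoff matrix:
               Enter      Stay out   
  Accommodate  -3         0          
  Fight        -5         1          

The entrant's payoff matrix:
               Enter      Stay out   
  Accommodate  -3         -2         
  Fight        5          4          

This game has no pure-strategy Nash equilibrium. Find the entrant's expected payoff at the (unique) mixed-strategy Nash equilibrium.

For the entrant to be willing to mix, the entrant must be indifferent between Enter and Stay out, which pins down the incumbent's mix.
  the entrant's payoff to Enter: p·(-3) + (1−p)·5 = -8p + 5
  the entrant's payoff to Stay out: p·(-2) + (1−p)·4 = -6p + 4
  -8p + 5 = -6p + 4  ⇒  -2p = -1  ⇒  p = 1/2.
At equilibrium the entrant is indifferent across columns, so the entrant's payoff equals the payoff from Enter: (1/2)·(-3) + (1/2)·5 = 1.

1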